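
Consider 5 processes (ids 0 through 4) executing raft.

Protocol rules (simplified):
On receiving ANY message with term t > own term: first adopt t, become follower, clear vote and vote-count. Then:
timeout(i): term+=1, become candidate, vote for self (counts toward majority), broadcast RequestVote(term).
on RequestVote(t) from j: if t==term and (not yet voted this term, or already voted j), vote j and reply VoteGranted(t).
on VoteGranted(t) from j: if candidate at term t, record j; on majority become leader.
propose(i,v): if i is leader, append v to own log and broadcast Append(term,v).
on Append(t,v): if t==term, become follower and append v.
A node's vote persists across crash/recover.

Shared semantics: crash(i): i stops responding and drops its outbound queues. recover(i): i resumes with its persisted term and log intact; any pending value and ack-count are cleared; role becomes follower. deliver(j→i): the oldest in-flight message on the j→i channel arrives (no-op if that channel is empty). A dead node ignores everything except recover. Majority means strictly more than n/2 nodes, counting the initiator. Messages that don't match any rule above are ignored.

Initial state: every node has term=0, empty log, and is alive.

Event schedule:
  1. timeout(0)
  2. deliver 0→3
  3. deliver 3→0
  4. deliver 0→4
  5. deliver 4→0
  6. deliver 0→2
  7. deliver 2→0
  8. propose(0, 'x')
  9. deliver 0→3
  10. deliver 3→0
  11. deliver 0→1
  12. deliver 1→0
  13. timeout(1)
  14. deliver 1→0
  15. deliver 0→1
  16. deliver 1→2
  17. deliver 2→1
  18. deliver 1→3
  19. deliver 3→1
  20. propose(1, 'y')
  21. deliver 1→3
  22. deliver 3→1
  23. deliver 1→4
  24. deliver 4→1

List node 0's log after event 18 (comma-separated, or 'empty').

1. timeout(0):  <0:cand t1 ->
2. deliver 0→3:  <3:foll t1 ->
3. deliver 3→0:  nop
4. deliver 0→4:  <4:foll t1 ->
5. deliver 4→0:  <0:lead t1 ->
6. deliver 0→2:  <2:foll t1 ->
7. deliver 2→0:  nop
8. propose(0,'x'):  <0:lead t1 x>
9. deliver 0→3:  <3:foll t1 x>
10. deliver 3→0:  nop
11. deliver 0→1:  <1:foll t1 ->
12. deliver 1→0:  nop
13. timeout(1):  <1:cand t2 ->
14. deliver 1→0:  <0:foll t2 x>
15. deliver 0→1:  nop
16. deliver 1→2:  <2:foll t2 ->
17. deliver 2→1:  nop
18. deliver 1→3:  <3:foll t2 x>

x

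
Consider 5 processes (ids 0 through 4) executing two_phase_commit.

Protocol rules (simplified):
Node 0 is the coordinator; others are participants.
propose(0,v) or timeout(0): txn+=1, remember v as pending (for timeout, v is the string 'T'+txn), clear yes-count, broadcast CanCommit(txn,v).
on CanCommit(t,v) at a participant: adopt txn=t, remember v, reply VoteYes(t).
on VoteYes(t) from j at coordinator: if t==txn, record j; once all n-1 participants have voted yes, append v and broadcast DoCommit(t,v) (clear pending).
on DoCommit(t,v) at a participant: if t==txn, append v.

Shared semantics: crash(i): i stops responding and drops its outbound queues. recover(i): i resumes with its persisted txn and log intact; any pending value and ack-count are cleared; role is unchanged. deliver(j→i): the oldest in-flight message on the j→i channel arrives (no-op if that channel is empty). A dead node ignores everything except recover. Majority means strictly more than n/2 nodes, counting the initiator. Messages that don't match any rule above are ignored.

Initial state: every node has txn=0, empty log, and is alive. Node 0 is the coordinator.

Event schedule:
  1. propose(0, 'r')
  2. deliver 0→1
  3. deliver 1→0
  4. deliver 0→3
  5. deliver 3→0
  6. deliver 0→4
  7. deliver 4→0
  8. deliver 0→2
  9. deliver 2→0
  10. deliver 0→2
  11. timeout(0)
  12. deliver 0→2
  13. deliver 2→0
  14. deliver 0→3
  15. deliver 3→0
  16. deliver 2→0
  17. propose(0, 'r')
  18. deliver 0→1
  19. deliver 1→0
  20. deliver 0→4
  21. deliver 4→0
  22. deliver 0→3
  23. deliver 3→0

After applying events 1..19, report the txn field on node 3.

1

1. propose(0,'r'):  <0:coor t1 ->
2. deliver 0→1:  <1:part t1 ->
3. deliver 1→0:  nop
4. deliver 0→3:  <3:part t1 ->
5. deliver 3→0:  nop
6. deliver 0→4:  <4:part t1 ->
7. deliver 4→0:  nop
8. deliver 0→2:  <2:part t1 ->
9. deliver 2→0:  <0:coor t1 r>
10. deliver 0→2:  <2:part t1 r>
11. timeout(0):  <0:coor t2 r>
12. deliver 0→2:  <2:part t2 r>
13. deliver 2→0:  nop
14. deliver 0→3:  <3:part t1 r>
15. deliver 3→0:  nop
16. deliver 2→0:  nop
17. propose(0,'r'):  <0:coor t3 r>
18. deliver 0→1:  <1:part t1 r>
19. deliver 1→0:  nop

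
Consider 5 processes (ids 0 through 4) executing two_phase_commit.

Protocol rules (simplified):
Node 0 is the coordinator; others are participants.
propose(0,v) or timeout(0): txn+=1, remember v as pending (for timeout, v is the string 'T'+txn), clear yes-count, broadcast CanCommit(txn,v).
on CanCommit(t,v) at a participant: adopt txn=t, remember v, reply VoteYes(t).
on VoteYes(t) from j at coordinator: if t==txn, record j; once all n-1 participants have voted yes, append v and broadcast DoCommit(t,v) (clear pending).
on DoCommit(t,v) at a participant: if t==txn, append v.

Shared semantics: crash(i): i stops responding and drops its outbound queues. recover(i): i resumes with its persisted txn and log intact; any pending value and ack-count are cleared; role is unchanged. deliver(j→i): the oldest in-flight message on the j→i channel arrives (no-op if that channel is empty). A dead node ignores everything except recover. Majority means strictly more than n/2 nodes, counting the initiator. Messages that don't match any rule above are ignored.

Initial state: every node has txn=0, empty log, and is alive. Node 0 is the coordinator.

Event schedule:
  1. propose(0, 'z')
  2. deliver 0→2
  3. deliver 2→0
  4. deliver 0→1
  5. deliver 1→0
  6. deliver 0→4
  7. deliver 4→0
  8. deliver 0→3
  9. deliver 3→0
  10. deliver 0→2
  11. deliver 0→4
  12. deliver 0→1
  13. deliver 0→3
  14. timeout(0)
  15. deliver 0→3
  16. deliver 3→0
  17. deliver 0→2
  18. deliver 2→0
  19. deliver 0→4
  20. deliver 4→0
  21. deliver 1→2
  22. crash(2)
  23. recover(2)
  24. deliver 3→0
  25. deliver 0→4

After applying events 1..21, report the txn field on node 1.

1

after 1 — propose(0,'z'): n0:coor/t1/[-]
after 2 — deliver 0→2: n2:part/t1/[-]
after 3 — deliver 2→0: ·
after 4 — deliver 0→1: n1:part/t1/[-]
after 5 — deliver 1→0: ·
after 6 — deliver 0→4: n4:part/t1/[-]
after 7 — deliver 4→0: ·
after 8 — deliver 0→3: n3:part/t1/[-]
after 9 — deliver 3→0: n0:coor/t1/[z]
after 10 — deliver 0→2: n2:part/t1/[z]
after 11 — deliver 0→4: n4:part/t1/[z]
after 12 — deliver 0→1: n1:part/t1/[z]
after 13 — deliver 0→3: n3:part/t1/[z]
after 14 — timeout(0): n0:coor/t2/[z]
after 15 — deliver 0→3: n3:part/t2/[z]
after 16 — deliver 3→0: ·
after 17 — deliver 0→2: n2:part/t2/[z]
after 18 — deliver 2→0: ·
after 19 — deliver 0→4: n4:part/t2/[z]
after 20 — deliver 4→0: ·
after 21 — deliver 1→2: ·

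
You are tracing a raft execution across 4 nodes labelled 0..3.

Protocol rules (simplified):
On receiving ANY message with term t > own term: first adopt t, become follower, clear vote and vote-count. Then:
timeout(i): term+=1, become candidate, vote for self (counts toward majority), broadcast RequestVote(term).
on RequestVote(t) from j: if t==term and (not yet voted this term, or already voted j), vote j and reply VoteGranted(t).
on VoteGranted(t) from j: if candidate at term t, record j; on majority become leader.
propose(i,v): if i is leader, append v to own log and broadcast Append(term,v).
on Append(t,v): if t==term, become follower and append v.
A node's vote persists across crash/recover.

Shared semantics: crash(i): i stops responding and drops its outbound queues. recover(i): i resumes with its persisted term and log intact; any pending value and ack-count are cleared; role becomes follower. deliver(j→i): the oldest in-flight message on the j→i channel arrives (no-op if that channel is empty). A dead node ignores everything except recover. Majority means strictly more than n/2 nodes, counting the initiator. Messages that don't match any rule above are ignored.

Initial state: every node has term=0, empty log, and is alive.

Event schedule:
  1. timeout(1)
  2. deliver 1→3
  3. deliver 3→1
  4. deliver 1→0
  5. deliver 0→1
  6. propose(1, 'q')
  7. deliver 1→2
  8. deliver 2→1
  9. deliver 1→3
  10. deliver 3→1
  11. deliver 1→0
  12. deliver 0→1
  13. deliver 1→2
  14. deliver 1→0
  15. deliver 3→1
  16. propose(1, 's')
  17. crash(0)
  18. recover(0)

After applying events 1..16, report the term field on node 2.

e1 timeout(1): 1[cand,t=1,-]
e2 deliver 1→3: 3[foll,t=1,-]
e3 deliver 3→1: ·
e4 deliver 1→0: 0[foll,t=1,-]
e5 deliver 0→1: 1[lead,t=1,-]
e6 propose(1,'q'): 1[lead,t=1,q]
e7 deliver 1→2: 2[foll,t=1,-]
e8 deliver 2→1: ·
e9 deliver 1→3: 3[foll,t=1,q]
e10 deliver 3→1: ·
e11 deliver 1→0: 0[foll,t=1,q]
e12 deliver 0→1: ·
e13 deliver 1→2: 2[foll,t=1,q]
e14 deliver 1→0: ·
e15 deliver 3→1: ·
e16 propose(1,'s'): 1[lead,t=1,q,s]

1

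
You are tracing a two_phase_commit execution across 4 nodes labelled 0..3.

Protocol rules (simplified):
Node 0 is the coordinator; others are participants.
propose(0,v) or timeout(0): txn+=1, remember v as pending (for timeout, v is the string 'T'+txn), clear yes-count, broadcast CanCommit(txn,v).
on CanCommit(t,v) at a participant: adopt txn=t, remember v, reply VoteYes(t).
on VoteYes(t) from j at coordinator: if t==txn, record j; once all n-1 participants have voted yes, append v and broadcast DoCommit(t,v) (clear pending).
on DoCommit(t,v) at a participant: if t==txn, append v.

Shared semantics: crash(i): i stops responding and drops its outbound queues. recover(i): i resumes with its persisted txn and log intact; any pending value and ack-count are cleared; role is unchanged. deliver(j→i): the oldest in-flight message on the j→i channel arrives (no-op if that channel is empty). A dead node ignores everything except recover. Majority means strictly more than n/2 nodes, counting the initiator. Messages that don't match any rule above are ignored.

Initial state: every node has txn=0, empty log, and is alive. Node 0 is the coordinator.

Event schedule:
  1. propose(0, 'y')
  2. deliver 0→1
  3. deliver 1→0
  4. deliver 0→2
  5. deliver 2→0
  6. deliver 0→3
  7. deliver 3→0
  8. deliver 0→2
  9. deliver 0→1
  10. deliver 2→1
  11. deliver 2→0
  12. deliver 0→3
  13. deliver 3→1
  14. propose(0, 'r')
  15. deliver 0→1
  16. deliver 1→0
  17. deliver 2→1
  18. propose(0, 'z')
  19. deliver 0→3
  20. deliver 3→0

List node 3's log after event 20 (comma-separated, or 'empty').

after 1 — propose(0,'y'): n0:coor/t1/[-]
after 2 — deliver 0→1: n1:part/t1/[-]
after 3 — deliver 1→0: ·
after 4 — deliver 0→2: n2:part/t1/[-]
after 5 — deliver 2→0: ·
after 6 — deliver 0→3: n3:part/t1/[-]
after 7 — deliver 3→0: n0:coor/t1/[y]
after 8 — deliver 0→2: n2:part/t1/[y]
after 9 — deliver 0→1: n1:part/t1/[y]
after 10 — deliver 2→1: ·
after 11 — deliver 2→0: ·
after 12 — deliver 0→3: n3:part/t1/[y]
after 13 — deliver 3→1: ·
after 14 — propose(0,'r'): n0:coor/t2/[y]
after 15 — deliver 0→1: n1:part/t2/[y]
after 16 — deliver 1→0: ·
after 17 — deliver 2→1: ·
after 18 — propose(0,'z'): n0:coor/t3/[y]
after 19 — deliver 0→3: n3:part/t2/[y]
after 20 — deliver 3→0: ·

y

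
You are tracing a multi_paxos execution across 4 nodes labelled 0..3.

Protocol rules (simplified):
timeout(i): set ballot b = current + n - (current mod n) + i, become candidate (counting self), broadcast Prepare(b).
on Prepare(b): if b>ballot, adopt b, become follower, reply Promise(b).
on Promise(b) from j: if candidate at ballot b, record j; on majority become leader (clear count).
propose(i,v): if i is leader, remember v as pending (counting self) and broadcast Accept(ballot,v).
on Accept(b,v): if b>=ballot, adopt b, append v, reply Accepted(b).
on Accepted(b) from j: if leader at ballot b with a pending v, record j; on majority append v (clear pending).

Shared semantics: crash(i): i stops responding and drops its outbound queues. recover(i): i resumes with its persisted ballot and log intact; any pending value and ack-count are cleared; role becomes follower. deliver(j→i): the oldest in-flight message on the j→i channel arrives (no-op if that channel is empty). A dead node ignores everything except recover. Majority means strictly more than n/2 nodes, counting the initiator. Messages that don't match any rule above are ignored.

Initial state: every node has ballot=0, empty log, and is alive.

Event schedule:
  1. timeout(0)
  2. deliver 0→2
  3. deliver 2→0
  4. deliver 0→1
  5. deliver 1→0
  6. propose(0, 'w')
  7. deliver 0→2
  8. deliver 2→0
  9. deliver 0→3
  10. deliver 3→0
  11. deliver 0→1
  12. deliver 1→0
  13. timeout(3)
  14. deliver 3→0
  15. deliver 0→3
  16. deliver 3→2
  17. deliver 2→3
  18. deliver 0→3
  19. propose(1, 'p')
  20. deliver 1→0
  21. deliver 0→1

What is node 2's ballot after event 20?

11

step 1 timeout(0): 0={cand,b=4,log=-}
step 2 deliver 0→2: 2={foll,b=4,log=-}
step 3 deliver 2→0: —
step 4 deliver 0→1: 1={foll,b=4,log=-}
step 5 deliver 1→0: 0={lead,b=4,log=-}
step 6 propose(0,'w'): —
step 7 deliver 0→2: 2={foll,b=4,log=w}
step 8 deliver 2→0: —
step 9 deliver 0→3: 3={foll,b=4,log=-}
step 10 deliver 3→0: —
step 11 deliver 0→1: 1={foll,b=4,log=w}
step 12 deliver 1→0: 0={lead,b=4,log=w}
step 13 timeout(3): 3={cand,b=11,log=-}
step 14 deliver 3→0: 0={foll,b=11,log=w}
step 15 deliver 0→3: —
step 16 deliver 3→2: 2={foll,b=11,log=w}
step 17 deliver 2→3: —
step 18 deliver 0→3: 3={lead,b=11,log=-}
step 19 propose(1,'p'): —
step 20 deliver 1→0: —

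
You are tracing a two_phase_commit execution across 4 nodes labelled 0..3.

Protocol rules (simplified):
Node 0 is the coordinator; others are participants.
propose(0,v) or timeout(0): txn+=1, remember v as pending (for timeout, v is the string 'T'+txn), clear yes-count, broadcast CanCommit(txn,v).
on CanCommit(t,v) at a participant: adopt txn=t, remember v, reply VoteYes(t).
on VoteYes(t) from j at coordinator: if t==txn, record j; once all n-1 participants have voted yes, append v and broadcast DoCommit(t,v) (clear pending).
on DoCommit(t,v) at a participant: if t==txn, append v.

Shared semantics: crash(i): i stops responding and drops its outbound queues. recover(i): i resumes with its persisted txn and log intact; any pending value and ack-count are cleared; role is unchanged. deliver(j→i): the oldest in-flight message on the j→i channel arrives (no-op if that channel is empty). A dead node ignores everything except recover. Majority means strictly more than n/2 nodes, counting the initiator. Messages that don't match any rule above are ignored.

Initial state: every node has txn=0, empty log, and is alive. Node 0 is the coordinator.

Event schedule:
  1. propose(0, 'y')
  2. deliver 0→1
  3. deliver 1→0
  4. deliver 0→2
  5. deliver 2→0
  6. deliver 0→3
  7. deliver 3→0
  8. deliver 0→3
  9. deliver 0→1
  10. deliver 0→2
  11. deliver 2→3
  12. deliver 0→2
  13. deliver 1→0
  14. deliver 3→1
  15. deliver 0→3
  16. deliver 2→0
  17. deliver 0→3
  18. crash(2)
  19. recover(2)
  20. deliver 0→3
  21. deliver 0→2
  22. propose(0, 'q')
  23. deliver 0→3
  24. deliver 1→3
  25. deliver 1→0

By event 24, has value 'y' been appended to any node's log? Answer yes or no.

yes

after 1 — propose(0,'y'): n0:coor/t1/[-]
after 2 — deliver 0→1: n1:part/t1/[-]
after 3 — deliver 1→0: ·
after 4 — deliver 0→2: n2:part/t1/[-]
after 5 — deliver 2→0: ·
after 6 — deliver 0→3: n3:part/t1/[-]
after 7 — deliver 3→0: n0:coor/t1/[y]
after 8 — deliver 0→3: n3:part/t1/[y]
after 9 — deliver 0→1: n1:part/t1/[y]
after 10 — deliver 0→2: n2:part/t1/[y]
after 11 — deliver 2→3: ·
after 12 — deliver 0→2: ·
after 13 — deliver 1→0: ·
after 14 — deliver 3→1: ·
after 15 — deliver 0→3: ·
after 16 — deliver 2→0: ·
after 17 — deliver 0→3: ·
after 18 — crash(2): n2:✗part/t1/[y]
after 19 — recover(2): n2:part/t1/[y]
after 20 — deliver 0→3: ·
after 21 — deliver 0→2: ·
after 22 — propose(0,'q'): n0:coor/t2/[y]
after 23 — deliver 0→3: n3:part/t2/[y]
after 24 — deliver 1→3: ·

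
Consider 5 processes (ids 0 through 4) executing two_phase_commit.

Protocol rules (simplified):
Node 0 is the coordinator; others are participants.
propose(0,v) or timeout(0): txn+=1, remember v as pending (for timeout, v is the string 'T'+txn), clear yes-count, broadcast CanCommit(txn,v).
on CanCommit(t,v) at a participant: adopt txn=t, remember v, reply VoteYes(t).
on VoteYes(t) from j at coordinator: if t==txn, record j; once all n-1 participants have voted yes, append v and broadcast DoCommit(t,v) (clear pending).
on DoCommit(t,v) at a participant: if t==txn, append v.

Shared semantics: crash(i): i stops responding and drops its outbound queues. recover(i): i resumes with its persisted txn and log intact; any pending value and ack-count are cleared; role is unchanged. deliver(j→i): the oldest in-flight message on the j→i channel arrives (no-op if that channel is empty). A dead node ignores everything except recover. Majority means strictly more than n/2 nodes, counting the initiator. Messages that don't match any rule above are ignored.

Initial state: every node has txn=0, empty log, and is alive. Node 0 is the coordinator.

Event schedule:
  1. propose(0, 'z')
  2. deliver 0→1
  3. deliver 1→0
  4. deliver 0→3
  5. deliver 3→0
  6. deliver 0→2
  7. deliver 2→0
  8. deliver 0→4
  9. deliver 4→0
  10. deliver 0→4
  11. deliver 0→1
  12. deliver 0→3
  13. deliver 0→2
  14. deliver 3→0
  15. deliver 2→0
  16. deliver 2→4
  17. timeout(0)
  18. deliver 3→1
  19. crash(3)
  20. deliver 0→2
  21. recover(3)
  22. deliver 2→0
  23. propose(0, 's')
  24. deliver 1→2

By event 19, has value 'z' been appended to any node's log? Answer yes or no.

[1] propose(0,'z') → N0(coor t1 [-])
[2] deliver 0→1 → N1(part t1 [-])
[3] deliver 1→0 → ∅
[4] deliver 0→3 → N3(part t1 [-])
[5] deliver 3→0 → ∅
[6] deliver 0→2 → N2(part t1 [-])
[7] deliver 2→0 → ∅
[8] deliver 0→4 → N4(part t1 [-])
[9] deliver 4→0 → N0(coor t1 [z])
[10] deliver 0→4 → N4(part t1 [z])
[11] deliver 0→1 → N1(part t1 [z])
[12] deliver 0→3 → N3(part t1 [z])
[13] deliver 0→2 → N2(part t1 [z])
[14] deliver 3→0 → ∅
[15] deliver 2→0 → ∅
[16] deliver 2→4 → ∅
[17] timeout(0) → N0(coor t2 [z])
[18] deliver 3→1 → ∅
[19] crash(3) → N3(✗part t1 [z])

yes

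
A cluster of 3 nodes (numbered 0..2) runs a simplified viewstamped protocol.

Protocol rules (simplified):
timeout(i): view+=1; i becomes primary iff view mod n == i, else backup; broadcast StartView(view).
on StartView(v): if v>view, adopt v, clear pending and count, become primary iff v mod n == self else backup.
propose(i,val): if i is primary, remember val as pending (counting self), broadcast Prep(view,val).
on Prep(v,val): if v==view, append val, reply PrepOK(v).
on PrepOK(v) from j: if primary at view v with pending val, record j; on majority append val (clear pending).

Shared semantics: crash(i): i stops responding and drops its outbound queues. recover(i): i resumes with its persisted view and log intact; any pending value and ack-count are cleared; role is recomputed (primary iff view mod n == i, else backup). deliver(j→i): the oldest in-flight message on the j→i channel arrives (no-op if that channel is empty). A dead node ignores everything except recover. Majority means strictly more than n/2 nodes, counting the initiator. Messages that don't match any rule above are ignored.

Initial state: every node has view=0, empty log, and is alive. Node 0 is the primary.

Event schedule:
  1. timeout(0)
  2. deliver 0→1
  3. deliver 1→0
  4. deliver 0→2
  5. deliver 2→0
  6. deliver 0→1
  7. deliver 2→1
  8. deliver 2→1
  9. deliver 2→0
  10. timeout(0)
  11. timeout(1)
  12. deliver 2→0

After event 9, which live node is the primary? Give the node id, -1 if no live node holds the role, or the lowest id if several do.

1

after 1 — timeout(0): n0:back/v1/[-]
after 2 — deliver 0→1: n1:prim/v1/[-]
after 3 — deliver 1→0: ·
after 4 — deliver 0→2: n2:back/v1/[-]
after 5 — deliver 2→0: ·
after 6 — deliver 0→1: ·
after 7 — deliver 2→1: ·
after 8 — deliver 2→1: ·
after 9 — deliver 2→0: ·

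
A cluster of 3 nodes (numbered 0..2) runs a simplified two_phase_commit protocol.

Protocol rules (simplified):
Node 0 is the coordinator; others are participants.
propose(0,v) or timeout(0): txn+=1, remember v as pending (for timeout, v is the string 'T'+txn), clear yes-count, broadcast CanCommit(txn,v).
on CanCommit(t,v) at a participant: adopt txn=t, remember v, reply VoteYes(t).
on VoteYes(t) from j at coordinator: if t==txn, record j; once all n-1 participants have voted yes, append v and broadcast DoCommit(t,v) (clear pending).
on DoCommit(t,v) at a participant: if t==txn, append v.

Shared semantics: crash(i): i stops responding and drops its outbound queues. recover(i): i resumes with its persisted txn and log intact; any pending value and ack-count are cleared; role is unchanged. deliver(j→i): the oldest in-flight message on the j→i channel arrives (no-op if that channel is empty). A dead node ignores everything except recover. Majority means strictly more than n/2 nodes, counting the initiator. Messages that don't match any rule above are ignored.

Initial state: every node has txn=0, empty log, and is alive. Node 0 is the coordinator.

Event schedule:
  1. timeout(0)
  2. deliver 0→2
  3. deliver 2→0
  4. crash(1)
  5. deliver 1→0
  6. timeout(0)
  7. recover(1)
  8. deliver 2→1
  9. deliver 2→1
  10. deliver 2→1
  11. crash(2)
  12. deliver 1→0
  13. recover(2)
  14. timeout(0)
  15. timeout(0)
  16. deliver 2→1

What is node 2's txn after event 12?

1. timeout(0):  <0:coor t1 ->
2. deliver 0→2:  <2:part t1 ->
3. deliver 2→0:  nop
4. crash(1):  <1:✗part t0 ->
5. deliver 1→0:  nop
6. timeout(0):  <0:coor t2 ->
7. recover(1):  <1:part t0 ->
8. deliver 2→1:  nop
9. deliver 2→1:  nop
10. deliver 2→1:  nop
11. crash(2):  <2:✗part t1 ->
12. deliver 1→0:  nop

1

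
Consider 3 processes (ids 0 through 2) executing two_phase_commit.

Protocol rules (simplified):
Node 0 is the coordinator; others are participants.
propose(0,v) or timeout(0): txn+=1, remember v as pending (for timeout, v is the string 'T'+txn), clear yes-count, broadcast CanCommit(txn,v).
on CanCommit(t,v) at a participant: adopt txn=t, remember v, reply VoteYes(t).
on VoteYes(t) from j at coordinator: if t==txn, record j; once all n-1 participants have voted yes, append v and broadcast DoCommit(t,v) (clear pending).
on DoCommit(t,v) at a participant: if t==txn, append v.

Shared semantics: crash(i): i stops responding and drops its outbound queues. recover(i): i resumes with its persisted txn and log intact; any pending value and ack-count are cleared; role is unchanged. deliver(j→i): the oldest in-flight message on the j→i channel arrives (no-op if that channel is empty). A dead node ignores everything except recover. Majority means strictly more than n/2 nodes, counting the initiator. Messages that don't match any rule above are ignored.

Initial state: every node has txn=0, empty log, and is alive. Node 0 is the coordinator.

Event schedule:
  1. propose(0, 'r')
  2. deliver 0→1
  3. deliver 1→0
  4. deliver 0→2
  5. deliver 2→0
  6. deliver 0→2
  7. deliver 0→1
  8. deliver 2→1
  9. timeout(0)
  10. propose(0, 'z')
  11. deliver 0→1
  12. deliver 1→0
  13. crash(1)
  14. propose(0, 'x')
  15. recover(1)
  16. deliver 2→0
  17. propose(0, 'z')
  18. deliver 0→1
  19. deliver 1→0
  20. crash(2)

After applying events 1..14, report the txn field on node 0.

step 1 propose(0,'r'): 0={coor,t=1,log=-}
step 2 deliver 0→1: 1={part,t=1,log=-}
step 3 deliver 1→0: —
step 4 deliver 0→2: 2={part,t=1,log=-}
step 5 deliver 2→0: 0={coor,t=1,log=r}
step 6 deliver 0→2: 2={part,t=1,log=r}
step 7 deliver 0→1: 1={part,t=1,log=r}
step 8 deliver 2→1: —
step 9 timeout(0): 0={coor,t=2,log=r}
step 10 propose(0,'z'): 0={coor,t=3,log=r}
step 11 deliver 0→1: 1={part,t=2,log=r}
step 12 deliver 1→0: —
step 13 crash(1): 1={✗part,t=2,log=r}
step 14 propose(0,'x'): 0={coor,t=4,log=r}

4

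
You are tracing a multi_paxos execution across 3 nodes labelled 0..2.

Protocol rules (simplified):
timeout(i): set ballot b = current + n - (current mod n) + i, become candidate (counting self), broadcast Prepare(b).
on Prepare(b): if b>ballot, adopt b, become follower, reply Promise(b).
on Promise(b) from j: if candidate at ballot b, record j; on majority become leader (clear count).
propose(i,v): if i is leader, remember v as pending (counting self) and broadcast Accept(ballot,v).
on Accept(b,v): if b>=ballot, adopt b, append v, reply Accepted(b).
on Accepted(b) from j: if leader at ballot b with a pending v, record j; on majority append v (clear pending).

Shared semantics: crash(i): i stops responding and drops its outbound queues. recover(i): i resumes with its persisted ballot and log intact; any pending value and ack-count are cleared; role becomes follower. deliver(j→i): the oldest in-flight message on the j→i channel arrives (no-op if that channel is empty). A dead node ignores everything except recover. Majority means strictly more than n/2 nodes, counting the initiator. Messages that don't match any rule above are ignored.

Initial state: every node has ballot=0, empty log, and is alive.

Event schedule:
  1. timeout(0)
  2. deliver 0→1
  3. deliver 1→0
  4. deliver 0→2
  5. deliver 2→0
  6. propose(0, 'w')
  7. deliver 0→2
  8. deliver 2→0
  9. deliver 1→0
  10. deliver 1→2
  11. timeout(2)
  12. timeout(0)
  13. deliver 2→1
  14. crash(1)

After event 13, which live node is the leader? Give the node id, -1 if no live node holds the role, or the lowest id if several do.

e1 timeout(0): 0[cand,b=3,-]
e2 deliver 0→1: 1[foll,b=3,-]
e3 deliver 1→0: 0[lead,b=3,-]
e4 deliver 0→2: 2[foll,b=3,-]
e5 deliver 2→0: ·
e6 propose(0,'w'): ·
e7 deliver 0→2: 2[foll,b=3,w]
e8 deliver 2→0: 0[lead,b=3,w]
e9 deliver 1→0: ·
e10 deliver 1→2: ·
e11 timeout(2): 2[cand,b=8,w]
e12 timeout(0): 0[cand,b=6,w]
e13 deliver 2→1: 1[foll,b=8,-]

-1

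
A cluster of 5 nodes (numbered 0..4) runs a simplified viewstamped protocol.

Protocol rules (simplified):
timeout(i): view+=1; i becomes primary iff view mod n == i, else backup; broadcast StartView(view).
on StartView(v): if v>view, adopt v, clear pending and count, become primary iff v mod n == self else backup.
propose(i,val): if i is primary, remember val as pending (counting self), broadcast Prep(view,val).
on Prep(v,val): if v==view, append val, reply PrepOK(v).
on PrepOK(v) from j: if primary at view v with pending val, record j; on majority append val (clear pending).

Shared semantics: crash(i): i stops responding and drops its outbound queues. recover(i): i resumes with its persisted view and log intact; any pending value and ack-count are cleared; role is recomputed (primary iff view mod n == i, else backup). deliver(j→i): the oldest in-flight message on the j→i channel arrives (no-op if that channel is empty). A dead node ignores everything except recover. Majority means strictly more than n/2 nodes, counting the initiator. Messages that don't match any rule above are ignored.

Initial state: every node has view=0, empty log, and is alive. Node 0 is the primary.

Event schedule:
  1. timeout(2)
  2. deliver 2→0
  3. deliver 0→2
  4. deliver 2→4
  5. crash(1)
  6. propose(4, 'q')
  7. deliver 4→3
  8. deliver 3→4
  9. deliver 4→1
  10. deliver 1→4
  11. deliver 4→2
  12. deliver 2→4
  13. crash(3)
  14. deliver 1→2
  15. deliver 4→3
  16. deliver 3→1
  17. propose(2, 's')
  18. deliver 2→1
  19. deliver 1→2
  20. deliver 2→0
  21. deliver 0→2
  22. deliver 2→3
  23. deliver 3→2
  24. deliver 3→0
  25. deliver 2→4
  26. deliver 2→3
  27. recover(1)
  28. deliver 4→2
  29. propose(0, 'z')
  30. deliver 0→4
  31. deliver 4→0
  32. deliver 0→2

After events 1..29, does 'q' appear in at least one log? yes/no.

no

1. timeout(2):  <2:back v1 ->
2. deliver 2→0:  <0:back v1 ->
3. deliver 0→2:  nop
4. deliver 2→4:  <4:back v1 ->
5. crash(1):  <1:✗back v0 ->
6. propose(4,'q'):  nop
7. deliver 4→3:  nop
8. deliver 3→4:  nop
9. deliver 4→1:  nop
10. deliver 1→4:  nop
11. deliver 4→2:  nop
12. deliver 2→4:  nop
13. crash(3):  <3:✗back v0 ->
14. deliver 1→2:  nop
15. deliver 4→3:  nop
16. deliver 3→1:  nop
17. propose(2,'s'):  nop
18. deliver 2→1:  nop
19. deliver 1→2:  nop
20. deliver 2→0:  nop
21. deliver 0→2:  nop
22. deliver 2→3:  nop
23. deliver 3→2:  nop
24. deliver 3→0:  nop
25. deliver 2→4:  nop
26. deliver 2→3:  nop
27. recover(1):  <1:back v0 ->
28. deliver 4→2:  nop
29. propose(0,'z'):  nop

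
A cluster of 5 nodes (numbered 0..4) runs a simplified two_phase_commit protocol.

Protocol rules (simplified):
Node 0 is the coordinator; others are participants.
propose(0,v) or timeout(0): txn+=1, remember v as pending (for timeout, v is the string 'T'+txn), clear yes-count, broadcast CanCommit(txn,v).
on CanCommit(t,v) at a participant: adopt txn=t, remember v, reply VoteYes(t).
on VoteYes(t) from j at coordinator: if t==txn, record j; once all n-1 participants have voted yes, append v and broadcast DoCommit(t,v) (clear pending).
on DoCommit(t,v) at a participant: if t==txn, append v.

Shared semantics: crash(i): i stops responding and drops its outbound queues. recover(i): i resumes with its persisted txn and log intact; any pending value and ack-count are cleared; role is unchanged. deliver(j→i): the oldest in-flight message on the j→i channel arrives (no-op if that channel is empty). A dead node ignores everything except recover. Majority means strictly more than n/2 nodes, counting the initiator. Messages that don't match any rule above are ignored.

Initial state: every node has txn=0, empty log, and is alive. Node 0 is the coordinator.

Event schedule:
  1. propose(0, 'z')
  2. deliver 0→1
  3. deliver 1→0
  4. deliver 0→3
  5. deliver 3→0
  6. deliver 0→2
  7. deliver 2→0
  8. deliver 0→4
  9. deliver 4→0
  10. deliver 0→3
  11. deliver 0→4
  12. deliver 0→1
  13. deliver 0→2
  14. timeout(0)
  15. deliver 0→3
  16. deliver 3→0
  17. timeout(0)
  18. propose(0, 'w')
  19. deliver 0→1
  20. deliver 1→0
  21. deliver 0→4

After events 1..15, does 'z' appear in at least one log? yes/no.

after 1 — propose(0,'z'): n0:coor/t1/[-]
after 2 — deliver 0→1: n1:part/t1/[-]
after 3 — deliver 1→0: ·
after 4 — deliver 0→3: n3:part/t1/[-]
after 5 — deliver 3→0: ·
after 6 — deliver 0→2: n2:part/t1/[-]
after 7 — deliver 2→0: ·
after 8 — deliver 0→4: n4:part/t1/[-]
after 9 — deliver 4→0: n0:coor/t1/[z]
after 10 — deliver 0→3: n3:part/t1/[z]
after 11 — deliver 0→4: n4:part/t1/[z]
after 12 — deliver 0→1: n1:part/t1/[z]
after 13 — deliver 0→2: n2:part/t1/[z]
after 14 — timeout(0): n0:coor/t2/[z]
after 15 — deliver 0→3: n3:part/t2/[z]

yes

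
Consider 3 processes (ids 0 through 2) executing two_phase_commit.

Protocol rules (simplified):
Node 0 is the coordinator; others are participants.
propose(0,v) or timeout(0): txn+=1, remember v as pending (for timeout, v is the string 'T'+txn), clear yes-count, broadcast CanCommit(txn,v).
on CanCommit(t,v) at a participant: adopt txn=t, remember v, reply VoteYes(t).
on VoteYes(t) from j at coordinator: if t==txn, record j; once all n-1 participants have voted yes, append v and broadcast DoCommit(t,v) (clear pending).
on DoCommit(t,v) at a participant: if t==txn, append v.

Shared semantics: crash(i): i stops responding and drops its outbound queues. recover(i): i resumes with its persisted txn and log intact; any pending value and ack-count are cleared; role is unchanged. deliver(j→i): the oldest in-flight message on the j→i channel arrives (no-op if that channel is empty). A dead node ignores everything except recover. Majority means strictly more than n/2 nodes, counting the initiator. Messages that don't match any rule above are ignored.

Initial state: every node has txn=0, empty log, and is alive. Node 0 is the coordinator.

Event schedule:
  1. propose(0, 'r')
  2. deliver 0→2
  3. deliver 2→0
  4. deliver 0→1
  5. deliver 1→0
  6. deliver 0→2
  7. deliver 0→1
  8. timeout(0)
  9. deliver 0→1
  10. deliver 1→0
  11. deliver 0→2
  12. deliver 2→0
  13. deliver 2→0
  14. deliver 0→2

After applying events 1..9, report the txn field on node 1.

step 1 propose(0,'r'): 0={coor,t=1,log=-}
step 2 deliver 0→2: 2={part,t=1,log=-}
step 3 deliver 2→0: —
step 4 deliver 0→1: 1={part,t=1,log=-}
step 5 deliver 1→0: 0={coor,t=1,log=r}
step 6 deliver 0→2: 2={part,t=1,log=r}
step 7 deliver 0→1: 1={part,t=1,log=r}
step 8 timeout(0): 0={coor,t=2,log=r}
step 9 deliver 0→1: 1={part,t=2,log=r}

2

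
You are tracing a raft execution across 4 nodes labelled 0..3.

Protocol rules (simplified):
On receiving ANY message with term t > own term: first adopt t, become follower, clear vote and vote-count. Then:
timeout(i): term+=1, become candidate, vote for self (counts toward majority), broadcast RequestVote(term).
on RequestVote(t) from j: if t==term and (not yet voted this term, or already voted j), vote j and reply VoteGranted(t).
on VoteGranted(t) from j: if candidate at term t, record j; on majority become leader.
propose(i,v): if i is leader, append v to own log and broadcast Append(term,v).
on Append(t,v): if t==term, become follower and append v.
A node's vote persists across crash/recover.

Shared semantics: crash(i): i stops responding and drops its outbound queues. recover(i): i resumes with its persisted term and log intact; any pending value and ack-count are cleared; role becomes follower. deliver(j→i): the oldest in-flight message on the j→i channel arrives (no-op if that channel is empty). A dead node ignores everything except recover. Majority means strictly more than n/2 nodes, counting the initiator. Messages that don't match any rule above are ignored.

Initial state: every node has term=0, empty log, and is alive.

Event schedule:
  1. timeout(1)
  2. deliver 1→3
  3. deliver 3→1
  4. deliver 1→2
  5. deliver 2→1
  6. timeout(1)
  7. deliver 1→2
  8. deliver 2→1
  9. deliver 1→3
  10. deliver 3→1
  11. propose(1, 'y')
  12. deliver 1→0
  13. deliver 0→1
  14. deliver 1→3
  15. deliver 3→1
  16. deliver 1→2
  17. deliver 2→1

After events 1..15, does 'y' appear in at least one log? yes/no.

yes

step 1 timeout(1): 1={cand,t=1,log=-}
step 2 deliver 1→3: 3={foll,t=1,log=-}
step 3 deliver 3→1: —
step 4 deliver 1→2: 2={foll,t=1,log=-}
step 5 deliver 2→1: 1={lead,t=1,log=-}
step 6 timeout(1): 1={cand,t=2,log=-}
step 7 deliver 1→2: 2={foll,t=2,log=-}
step 8 deliver 2→1: —
step 9 deliver 1→3: 3={foll,t=2,log=-}
step 10 deliver 3→1: 1={lead,t=2,log=-}
step 11 propose(1,'y'): 1={lead,t=2,log=y}
step 12 deliver 1→0: 0={foll,t=1,log=-}
step 13 deliver 0→1: —
step 14 deliver 1→3: 3={foll,t=2,log=y}
step 15 deliver 3→1: —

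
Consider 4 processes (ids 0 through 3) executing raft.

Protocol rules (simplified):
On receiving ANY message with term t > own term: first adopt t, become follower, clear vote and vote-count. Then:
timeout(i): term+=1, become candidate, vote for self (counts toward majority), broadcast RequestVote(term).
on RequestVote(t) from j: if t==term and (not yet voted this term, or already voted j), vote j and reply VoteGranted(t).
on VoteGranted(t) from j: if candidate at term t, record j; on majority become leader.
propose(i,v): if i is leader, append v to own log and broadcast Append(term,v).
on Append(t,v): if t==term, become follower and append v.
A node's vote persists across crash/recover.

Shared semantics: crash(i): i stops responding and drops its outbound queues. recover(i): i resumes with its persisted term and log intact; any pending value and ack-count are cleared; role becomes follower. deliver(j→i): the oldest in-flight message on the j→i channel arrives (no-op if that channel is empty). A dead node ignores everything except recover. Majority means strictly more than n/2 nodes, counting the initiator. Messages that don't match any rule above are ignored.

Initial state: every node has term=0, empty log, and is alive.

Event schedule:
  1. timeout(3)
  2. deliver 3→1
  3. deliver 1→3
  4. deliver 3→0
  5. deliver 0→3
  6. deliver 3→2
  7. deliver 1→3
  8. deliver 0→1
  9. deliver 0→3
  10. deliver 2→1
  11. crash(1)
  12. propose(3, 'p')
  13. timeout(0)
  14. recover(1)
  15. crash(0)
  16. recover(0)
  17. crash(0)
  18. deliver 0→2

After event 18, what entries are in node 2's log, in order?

empty

[1] timeout(3) → N3(cand t1 [-])
[2] deliver 3→1 → N1(foll t1 [-])
[3] deliver 1→3 → ∅
[4] deliver 3→0 → N0(foll t1 [-])
[5] deliver 0→3 → N3(lead t1 [-])
[6] deliver 3→2 → N2(foll t1 [-])
[7] deliver 1→3 → ∅
[8] deliver 0→1 → ∅
[9] deliver 0→3 → ∅
[10] deliver 2→1 → ∅
[11] crash(1) → N1(✗foll t1 [-])
[12] propose(3,'p') → N3(lead t1 [p])
[13] timeout(0) → N0(cand t2 [-])
[14] recover(1) → N1(foll t1 [-])
[15] crash(0) → N0(✗cand t2 [-])
[16] recover(0) → N0(foll t2 [-])
[17] crash(0) → N0(✗foll t2 [-])
[18] deliver 0→2 → ∅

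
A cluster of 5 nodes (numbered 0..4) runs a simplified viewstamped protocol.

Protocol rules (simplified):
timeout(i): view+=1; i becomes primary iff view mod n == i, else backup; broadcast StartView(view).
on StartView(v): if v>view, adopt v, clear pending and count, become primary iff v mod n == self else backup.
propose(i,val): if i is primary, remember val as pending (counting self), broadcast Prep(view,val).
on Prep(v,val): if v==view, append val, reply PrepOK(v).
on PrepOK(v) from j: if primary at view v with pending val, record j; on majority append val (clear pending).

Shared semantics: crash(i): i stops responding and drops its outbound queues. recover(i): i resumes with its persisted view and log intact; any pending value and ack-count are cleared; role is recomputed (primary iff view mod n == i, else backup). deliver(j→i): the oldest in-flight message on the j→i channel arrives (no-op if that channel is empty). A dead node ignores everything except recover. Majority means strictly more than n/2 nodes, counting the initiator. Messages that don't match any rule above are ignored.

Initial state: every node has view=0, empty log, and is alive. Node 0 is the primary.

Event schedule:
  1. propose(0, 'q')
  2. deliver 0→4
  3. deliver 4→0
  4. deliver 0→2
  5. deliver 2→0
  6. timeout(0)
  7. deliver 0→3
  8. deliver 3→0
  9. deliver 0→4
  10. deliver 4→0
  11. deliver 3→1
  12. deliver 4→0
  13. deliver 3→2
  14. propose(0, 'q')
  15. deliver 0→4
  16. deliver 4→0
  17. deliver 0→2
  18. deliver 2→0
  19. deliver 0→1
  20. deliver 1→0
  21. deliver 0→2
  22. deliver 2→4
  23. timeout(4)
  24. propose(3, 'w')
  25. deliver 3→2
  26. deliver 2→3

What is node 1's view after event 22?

0

step 1 propose(0,'q'): —
step 2 deliver 0→4: 4={back,v=0,log=q}
step 3 deliver 4→0: —
step 4 deliver 0→2: 2={back,v=0,log=q}
step 5 deliver 2→0: 0={prim,v=0,log=q}
step 6 timeout(0): 0={back,v=1,log=q}
step 7 deliver 0→3: 3={back,v=0,log=q}
step 8 deliver 3→0: —
step 9 deliver 0→4: 4={back,v=1,log=q}
step 10 deliver 4→0: —
step 11 deliver 3→1: —
step 12 deliver 4→0: —
step 13 deliver 3→2: —
step 14 propose(0,'q'): —
step 15 deliver 0→4: —
step 16 deliver 4→0: —
step 17 deliver 0→2: 2={back,v=1,log=q}
step 18 deliver 2→0: —
step 19 deliver 0→1: 1={back,v=0,log=q}
step 20 deliver 1→0: —
step 21 deliver 0→2: —
step 22 deliver 2→4: —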